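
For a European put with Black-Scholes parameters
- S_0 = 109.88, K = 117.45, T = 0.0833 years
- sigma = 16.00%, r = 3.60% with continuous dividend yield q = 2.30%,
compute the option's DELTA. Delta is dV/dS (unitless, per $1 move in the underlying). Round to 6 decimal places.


Answer: Delta = -0.916914

Derivation:
d1 = -1.3961976839; d2 = -1.4423764669
phi(d1) = 0.1505255383; exp(-qT) = 0.9980859342; exp(-rT) = 0.9970056919
N(-d1) = 0.9186725130
Delta = -exp(-qT) * N(-d1) = -0.9980859342 * 0.9186725130 = -0.916914


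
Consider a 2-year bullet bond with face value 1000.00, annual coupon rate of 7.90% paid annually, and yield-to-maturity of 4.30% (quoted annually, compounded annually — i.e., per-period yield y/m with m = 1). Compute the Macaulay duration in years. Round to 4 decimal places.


Coupon per period c = face * coupon_rate / m = 79.000000
Periods per year m = 1; per-period yield y/m = 0.043000
Number of cashflows N = 2
Cashflows (t years, CF_t, discount factor 1/(1+y/m)^(m*t), PV):
  t = 1.0000: CF_t = 79.000000, DF = 0.958773, PV = 75.743049
  t = 2.0000: CF_t = 1079.000000, DF = 0.919245, PV = 991.865599
Price P = sum_t PV_t = 1067.608648
Macaulay numerator sum_t t * PV_t:
  t * PV_t at t = 1.0000: 75.743049
  t * PV_t at t = 2.0000: 1983.731198
Macaulay duration D = (sum_t t * PV_t) / P = 2059.474247 / 1067.608648 = 1.929054

Answer: Macaulay duration = 1.9291 years


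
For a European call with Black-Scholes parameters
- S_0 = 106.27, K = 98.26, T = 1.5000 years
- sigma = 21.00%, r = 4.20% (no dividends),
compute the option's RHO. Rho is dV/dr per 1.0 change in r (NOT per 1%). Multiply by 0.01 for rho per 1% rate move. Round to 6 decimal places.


d1 = 0.6782403760; d2 = 0.4210439530
phi(d1) = 0.3169714612; exp(-qT) = 1.0000000000; exp(-rT) = 0.9389434737
N(d2) = 0.6631385066
Rho = K*T*exp(-rT)*N(d2) = 98.2600 * 1.5000 * 0.9389434737 * 0.6631385066 = 91.772321

Answer: Rho = 91.772321


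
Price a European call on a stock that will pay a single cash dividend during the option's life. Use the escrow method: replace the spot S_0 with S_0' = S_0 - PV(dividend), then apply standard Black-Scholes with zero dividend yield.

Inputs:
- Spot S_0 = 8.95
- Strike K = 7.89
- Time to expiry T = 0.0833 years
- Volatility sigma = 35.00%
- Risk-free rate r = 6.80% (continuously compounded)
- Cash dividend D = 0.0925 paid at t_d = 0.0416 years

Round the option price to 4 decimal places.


Answer: Price = 1.0594

Derivation:
PV(D) = D * exp(-r * t_d) = 0.0925 * 0.99717520 = 0.09223871
S_0' = S_0 - PV(D) = 8.9500 - 0.09223871 = 8.85776129
d1 = (ln(S_0'/K) + (r + sigma^2/2)*T) / (sigma*sqrt(T)) = 1.25192383
d2 = d1 - sigma*sqrt(T) = 1.15090774
exp(-rT) = 0.99435161
N(d1) = 0.89470119; N(d2) = 0.87511490
C = S_0' * N(d1) - K * exp(-rT) * N(d2) = 8.85776129 * 0.89470119 - 7.8900 * 0.99435161 * 0.87511490 = 1.0594


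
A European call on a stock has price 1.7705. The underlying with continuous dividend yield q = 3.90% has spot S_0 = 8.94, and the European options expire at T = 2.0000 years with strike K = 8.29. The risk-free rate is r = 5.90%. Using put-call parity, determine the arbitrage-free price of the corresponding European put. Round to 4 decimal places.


Put-call parity: C - P = S_0 * exp(-qT) - K * exp(-rT).
S_0 * exp(-qT) = 8.9400 * 0.92496443 = 8.26918197
K * exp(-rT) = 8.2900 * 0.88869605 = 7.36729028
P = C - S*exp(-qT) + K*exp(-rT)
P = 1.7705 - 8.26918197 + 7.36729028 = 0.8686

Answer: Put price = 0.8686


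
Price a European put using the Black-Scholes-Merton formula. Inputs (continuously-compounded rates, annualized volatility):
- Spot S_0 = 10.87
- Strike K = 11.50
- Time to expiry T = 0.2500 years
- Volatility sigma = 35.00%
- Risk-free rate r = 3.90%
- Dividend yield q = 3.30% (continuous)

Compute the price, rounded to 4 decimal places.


Answer: Price = 1.1143

Derivation:
d1 = (ln(S/K) + (r - q + 0.5*sigma^2) * T) / (sigma * sqrt(T)) = -0.22587334
d2 = d1 - sigma * sqrt(T) = -0.40087334
exp(-rT) = 0.99029738; exp(-qT) = 0.99178394
P = K * exp(-rT) * N(-d2) - S_0 * exp(-qT) * N(-d1)
N(-d1) = 0.58935003; N(-d2) = 0.65574331
P = 11.5000 * 0.99029738 * 0.65574331 - 10.8700 * 0.99178394 * 0.58935003 = 1.1143


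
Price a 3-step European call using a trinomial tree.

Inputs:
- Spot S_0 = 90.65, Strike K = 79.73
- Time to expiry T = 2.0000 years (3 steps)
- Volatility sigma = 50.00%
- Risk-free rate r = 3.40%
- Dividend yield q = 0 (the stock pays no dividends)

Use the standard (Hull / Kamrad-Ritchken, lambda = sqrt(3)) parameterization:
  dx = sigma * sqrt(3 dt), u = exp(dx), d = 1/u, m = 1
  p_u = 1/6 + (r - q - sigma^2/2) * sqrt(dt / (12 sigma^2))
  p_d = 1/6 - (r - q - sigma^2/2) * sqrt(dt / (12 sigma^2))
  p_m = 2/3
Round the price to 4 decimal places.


dt = T/N = 0.666667; dx = sigma*sqrt(3*dt) = 0.707107
u = exp(dx) = 2.028115; d = 1/u = 0.493069
p_u = 0.123769, p_m = 0.666667, p_d = 0.209564
Discount per step: exp(-r*dt) = 0.977588
Stock lattice S(k, j) with j the centered position index:
  k=0: S(0,+0) = 90.6500
  k=1: S(1,-1) = 44.6967; S(1,+0) = 90.6500; S(1,+1) = 183.8486
  k=2: S(2,-2) = 22.0385; S(2,-1) = 44.6967; S(2,+0) = 90.6500; S(2,+1) = 183.8486; S(2,+2) = 372.8661
  k=3: S(3,-3) = 10.8665; S(3,-2) = 22.0385; S(3,-1) = 44.6967; S(3,+0) = 90.6500; S(3,+1) = 183.8486; S(3,+2) = 372.8661; S(3,+3) = 756.2154
Terminal payoffs V(N, j) = max(S_T - K, 0):
  V(3,-3) = 0.000000; V(3,-2) = 0.000000; V(3,-1) = 0.000000; V(3,+0) = 10.920000; V(3,+1) = 104.118623; V(3,+2) = 293.136147; V(3,+3) = 676.485419
Backward induction: V(k, j) = exp(-r*dt) * [p_u * V(k+1, j+1) + p_m * V(k+1, j) + p_d * V(k+1, j-1)]
  V(2,-2) = exp(-r*dt) * [p_u*0.000000 + p_m*0.000000 + p_d*0.000000] = 0.000000
  V(2,-1) = exp(-r*dt) * [p_u*10.920000 + p_m*0.000000 + p_d*0.000000] = 1.321265
  V(2,+0) = exp(-r*dt) * [p_u*104.118623 + p_m*10.920000 + p_d*0.000000] = 19.714674
  V(2,+1) = exp(-r*dt) * [p_u*293.136147 + p_m*104.118623 + p_d*10.920000] = 105.561924
  V(2,+2) = exp(-r*dt) * [p_u*676.485419 + p_m*293.136147 + p_d*104.118623] = 294.226204
  V(1,-1) = exp(-r*dt) * [p_u*19.714674 + p_m*1.321265 + p_d*0.000000] = 3.246479
  V(1,+0) = exp(-r*dt) * [p_u*105.561924 + p_m*19.714674 + p_d*1.321265] = 25.891704
  V(1,+1) = exp(-r*dt) * [p_u*294.226204 + p_m*105.561924 + p_d*19.714674] = 108.436197
  V(0,+0) = exp(-r*dt) * [p_u*108.436197 + p_m*25.891704 + p_d*3.246479] = 30.659619

Answer: Price = V(0,0) = 30.6596


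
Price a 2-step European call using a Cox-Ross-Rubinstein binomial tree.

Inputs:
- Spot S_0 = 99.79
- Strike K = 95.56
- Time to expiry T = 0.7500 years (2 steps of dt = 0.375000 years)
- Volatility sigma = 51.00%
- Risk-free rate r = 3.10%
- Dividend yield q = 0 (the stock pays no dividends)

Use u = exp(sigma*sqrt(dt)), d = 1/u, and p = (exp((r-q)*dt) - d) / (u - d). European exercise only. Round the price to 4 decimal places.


Answer: Price = V(0,0) = 19.2886

Derivation:
dt = T/N = 0.375000
u = exp(sigma*sqrt(dt)) = 1.366578; d = 1/u = 0.731755
p = (exp((r-q)*dt) - d) / (u - d) = 0.440970
Discount per step: exp(-r*dt) = 0.988442
Stock lattice S(k, i) with i counting down-moves:
  k=0: S(0,0) = 99.7900
  k=1: S(1,0) = 136.3708; S(1,1) = 73.0218
  k=2: S(2,0) = 186.3614; S(2,1) = 99.7900; S(2,2) = 53.4340
Terminal payoffs V(N, i) = max(S_T - K, 0):
  V(2,0) = 90.801412; V(2,1) = 4.230000; V(2,2) = 0.000000
Backward induction: V(k, i) = exp(-r*dt) * [p * V(k+1, i) + (1-p) * V(k+1, i+1)].
  V(1,0) = exp(-r*dt) * [p*90.801412 + (1-p)*4.230000] = 41.915290
  V(1,1) = exp(-r*dt) * [p*4.230000 + (1-p)*0.000000] = 1.843745
  V(0,0) = exp(-r*dt) * [p*41.915290 + (1-p)*1.843745] = 19.288558


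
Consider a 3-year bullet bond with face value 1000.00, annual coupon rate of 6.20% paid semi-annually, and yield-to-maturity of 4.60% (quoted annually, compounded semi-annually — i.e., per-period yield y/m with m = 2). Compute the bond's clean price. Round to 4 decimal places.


Answer: Price = 1044.3613

Derivation:
Coupon per period c = face * coupon_rate / m = 31.000000
Periods per year m = 2; per-period yield y/m = 0.023000
Number of cashflows N = 6
Cashflows (t years, CF_t, discount factor 1/(1+y/m)^(m*t), PV):
  t = 0.5000: CF_t = 31.000000, DF = 0.977517, PV = 30.303030
  t = 1.0000: CF_t = 31.000000, DF = 0.955540, PV = 29.621731
  t = 1.5000: CF_t = 31.000000, DF = 0.934056, PV = 28.955748
  t = 2.0000: CF_t = 31.000000, DF = 0.913056, PV = 28.304739
  t = 2.5000: CF_t = 31.000000, DF = 0.892528, PV = 27.668367
  t = 3.0000: CF_t = 1031.000000, DF = 0.872461, PV = 899.507654
Price P = sum_t PV_t = 1044.361269


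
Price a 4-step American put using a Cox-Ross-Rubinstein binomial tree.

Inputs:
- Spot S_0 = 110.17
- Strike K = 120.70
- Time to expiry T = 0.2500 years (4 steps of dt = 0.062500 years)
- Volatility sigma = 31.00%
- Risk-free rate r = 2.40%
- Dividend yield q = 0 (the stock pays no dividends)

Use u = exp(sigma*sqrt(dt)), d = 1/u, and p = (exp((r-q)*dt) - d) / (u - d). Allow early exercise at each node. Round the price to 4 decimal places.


dt = T/N = 0.062500
u = exp(sigma*sqrt(dt)) = 1.080582; d = 1/u = 0.925427
p = (exp((r-q)*dt) - d) / (u - d) = 0.490310
Discount per step: exp(-r*dt) = 0.998501
Stock lattice S(k, i) with i counting down-moves:
  k=0: S(0,0) = 110.1700
  k=1: S(1,0) = 119.0477; S(1,1) = 101.9543
  k=2: S(2,0) = 128.6409; S(2,1) = 110.1700; S(2,2) = 94.3513
  k=3: S(3,0) = 139.0070; S(3,1) = 119.0477; S(3,2) = 101.9543; S(3,3) = 87.3152
  k=4: S(4,0) = 150.2085; S(4,1) = 128.6409; S(4,2) = 110.1700; S(4,3) = 94.3513; S(4,4) = 80.8039
Terminal payoffs V(N, i) = max(K - S_T, 0):
  V(4,0) = 0.000000; V(4,1) = 0.000000; V(4,2) = 10.530000; V(4,3) = 26.348740; V(4,4) = 39.896149
Backward induction: V(k, i) = exp(-r*dt) * [p * V(k+1, i) + (1-p) * V(k+1, i+1)]; then take max(V_cont, immediate exercise) for American.
  V(3,0) = exp(-r*dt) * [p*0.000000 + (1-p)*0.000000] = 0.000000; exercise = 0.000000; V(3,0) = max -> 0.000000
  V(3,1) = exp(-r*dt) * [p*0.000000 + (1-p)*10.530000] = 5.358994; exercise = 1.652255; V(3,1) = max -> 5.358994
  V(3,2) = exp(-r*dt) * [p*10.530000 + (1-p)*26.348740] = 18.564790; exercise = 18.745705; V(3,2) = max -> 18.745705
  V(3,3) = exp(-r*dt) * [p*26.348740 + (1-p)*39.896149] = 33.203880; exercise = 33.384794; V(3,3) = max -> 33.384794
  V(2,0) = exp(-r*dt) * [p*0.000000 + (1-p)*5.358994] = 2.727334; exercise = 0.000000; V(2,0) = max -> 2.727334
  V(2,1) = exp(-r*dt) * [p*5.358994 + (1-p)*18.745705] = 12.163812; exercise = 10.530000; V(2,1) = max -> 12.163812
  V(2,2) = exp(-r*dt) * [p*18.745705 + (1-p)*33.384794] = 26.167826; exercise = 26.348740; V(2,2) = max -> 26.348740
  V(1,0) = exp(-r*dt) * [p*2.727334 + (1-p)*12.163812] = 7.525718; exercise = 1.652255; V(1,0) = max -> 7.525718
  V(1,1) = exp(-r*dt) * [p*12.163812 + (1-p)*26.348740] = 19.364663; exercise = 18.745705; V(1,1) = max -> 19.364663
  V(0,0) = exp(-r*dt) * [p*7.525718 + (1-p)*19.364663] = 13.539589; exercise = 10.530000; V(0,0) = max -> 13.539589

Answer: Price = V(0,0) = 13.5396


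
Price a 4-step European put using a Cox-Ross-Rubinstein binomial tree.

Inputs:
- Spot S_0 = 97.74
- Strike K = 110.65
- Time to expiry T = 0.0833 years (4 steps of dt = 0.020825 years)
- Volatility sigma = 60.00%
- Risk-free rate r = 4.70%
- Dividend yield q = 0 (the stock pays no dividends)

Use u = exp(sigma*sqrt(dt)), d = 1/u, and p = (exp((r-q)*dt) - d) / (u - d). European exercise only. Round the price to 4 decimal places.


dt = T/N = 0.020825
u = exp(sigma*sqrt(dt)) = 1.090444; d = 1/u = 0.917057
p = (exp((r-q)*dt) - d) / (u - d) = 0.484015
Discount per step: exp(-r*dt) = 0.999022
Stock lattice S(k, i) with i counting down-moves:
  k=0: S(0,0) = 97.7400
  k=1: S(1,0) = 106.5800; S(1,1) = 89.6332
  k=2: S(2,0) = 116.2196; S(2,1) = 97.7400; S(2,2) = 82.1988
  k=3: S(3,0) = 126.7310; S(3,1) = 106.5800; S(3,2) = 89.6332; S(3,3) = 75.3810
  k=4: S(4,0) = 138.1931; S(4,1) = 116.2196; S(4,2) = 97.7400; S(4,3) = 82.1988; S(4,4) = 69.1287
Terminal payoffs V(N, i) = max(K - S_T, 0):
  V(4,0) = 0.000000; V(4,1) = 0.000000; V(4,2) = 12.910000; V(4,3) = 28.451220; V(4,4) = 41.521298
Backward induction: V(k, i) = exp(-r*dt) * [p * V(k+1, i) + (1-p) * V(k+1, i+1)].
  V(3,0) = exp(-r*dt) * [p*0.000000 + (1-p)*0.000000] = 0.000000
  V(3,1) = exp(-r*dt) * [p*0.000000 + (1-p)*12.910000] = 6.654849
  V(3,2) = exp(-r*dt) * [p*12.910000 + (1-p)*28.451220] = 20.908562
  V(3,3) = exp(-r*dt) * [p*28.451220 + (1-p)*41.521298] = 35.160753
  V(2,0) = exp(-r*dt) * [p*0.000000 + (1-p)*6.654849] = 3.430443
  V(2,1) = exp(-r*dt) * [p*6.654849 + (1-p)*20.908562] = 13.995846
  V(2,2) = exp(-r*dt) * [p*20.908562 + (1-p)*35.160753] = 28.234829
  V(1,0) = exp(-r*dt) * [p*3.430443 + (1-p)*13.995846] = 8.873343
  V(1,1) = exp(-r*dt) * [p*13.995846 + (1-p)*28.234829] = 21.322068
  V(0,0) = exp(-r*dt) * [p*8.873343 + (1-p)*21.322068] = 15.281733

Answer: Price = V(0,0) = 15.2817


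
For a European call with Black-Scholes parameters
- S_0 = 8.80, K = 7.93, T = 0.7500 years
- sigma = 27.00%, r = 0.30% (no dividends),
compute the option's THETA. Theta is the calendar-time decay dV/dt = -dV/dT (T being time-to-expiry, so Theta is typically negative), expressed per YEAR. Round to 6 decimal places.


Answer: Theta = -0.479754

Derivation:
d1 = 0.5717315213; d2 = 0.3379046623
phi(d1) = 0.3387892659; exp(-qT) = 1.0000000000; exp(-rT) = 0.9977525294
Theta = -S*exp(-qT)*phi(d1)*sigma/(2*sqrt(T)) - r*K*exp(-rT)*N(d2) + q*S*exp(-qT)*N(d1)
N(d1) = 0.7162480620; N(d2) = 0.6322824830; sqrt(T) = 0.8660254038
Term 1 = -8.8000 * 1.0000000000 * 0.3387892659 * 0.2700 / (2 * 0.8660254038) = -0.4647457755
Term 2 = -0.0030 * 7.9300 * 0.9977525294 * 0.6322824830 = -0.0150081938
Term 3 = 0 (no dividend yield, q = 0)
Theta = -0.4647457755 + (-0.0150081938) + (0.0000000000) = -0.479754


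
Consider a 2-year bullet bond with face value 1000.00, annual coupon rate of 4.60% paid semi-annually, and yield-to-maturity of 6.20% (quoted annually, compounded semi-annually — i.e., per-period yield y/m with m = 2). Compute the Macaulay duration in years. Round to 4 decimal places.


Answer: Macaulay duration = 1.9324 years

Derivation:
Coupon per period c = face * coupon_rate / m = 23.000000
Periods per year m = 2; per-period yield y/m = 0.031000
Number of cashflows N = 4
Cashflows (t years, CF_t, discount factor 1/(1+y/m)^(m*t), PV):
  t = 0.5000: CF_t = 23.000000, DF = 0.969932, PV = 22.308438
  t = 1.0000: CF_t = 23.000000, DF = 0.940768, PV = 21.637671
  t = 1.5000: CF_t = 23.000000, DF = 0.912481, PV = 20.987071
  t = 2.0000: CF_t = 1023.000000, DF = 0.885045, PV = 905.401006
Price P = sum_t PV_t = 970.334186
Macaulay numerator sum_t t * PV_t:
  t * PV_t at t = 0.5000: 11.154219
  t * PV_t at t = 1.0000: 21.637671
  t * PV_t at t = 1.5000: 31.480607
  t * PV_t at t = 2.0000: 1810.802011
Macaulay duration D = (sum_t t * PV_t) / P = 1875.074508 / 970.334186 = 1.932401


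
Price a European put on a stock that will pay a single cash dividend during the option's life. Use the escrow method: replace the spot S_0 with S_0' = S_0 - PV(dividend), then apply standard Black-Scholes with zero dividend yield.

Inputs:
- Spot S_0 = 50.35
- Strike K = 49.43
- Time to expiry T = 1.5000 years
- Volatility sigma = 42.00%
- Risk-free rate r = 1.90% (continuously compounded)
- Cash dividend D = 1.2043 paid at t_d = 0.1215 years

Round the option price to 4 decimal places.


Answer: Price = 9.3192

Derivation:
PV(D) = D * exp(-r * t_d) = 1.2043 * 0.99769416 = 1.20152308
S_0' = S_0 - PV(D) = 50.3500 - 1.20152308 = 49.14847692
d1 = (ln(S_0'/K) + (r + sigma^2/2)*T) / (sigma*sqrt(T)) = 0.30149784
d2 = d1 - sigma*sqrt(T) = -0.21289501
exp(-rT) = 0.97190229
N(-d1) = 0.38151745; N(-d2) = 0.58429557
P = K * exp(-rT) * N(-d2) - S_0' * N(-d1) = 49.4300 * 0.97190229 * 0.58429557 - 49.14847692 * 0.38151745 = 9.3192


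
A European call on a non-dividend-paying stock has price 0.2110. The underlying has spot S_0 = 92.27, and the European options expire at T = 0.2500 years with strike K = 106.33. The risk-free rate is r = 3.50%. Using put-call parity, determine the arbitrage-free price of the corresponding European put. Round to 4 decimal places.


Put-call parity: C - P = S_0 * exp(-qT) - K * exp(-rT).
S_0 * exp(-qT) = 92.2700 * 1.00000000 = 92.27000000
K * exp(-rT) = 106.3300 * 0.99128817 = 105.40367110
P = C - S*exp(-qT) + K*exp(-rT)
P = 0.2110 - 92.27000000 + 105.40367110 = 13.3447

Answer: Put price = 13.3447


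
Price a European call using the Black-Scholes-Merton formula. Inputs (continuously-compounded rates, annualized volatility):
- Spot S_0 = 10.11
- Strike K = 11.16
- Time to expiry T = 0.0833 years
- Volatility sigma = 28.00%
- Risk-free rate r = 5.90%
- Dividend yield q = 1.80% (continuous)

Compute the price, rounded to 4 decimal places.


Answer: Price = 0.0499

Derivation:
d1 = (ln(S/K) + (r - q + 0.5*sigma^2) * T) / (sigma * sqrt(T)) = -1.14004445
d2 = d1 - sigma * sqrt(T) = -1.22085732
exp(-rT) = 0.99509736; exp(-qT) = 0.99850172
C = S_0 * exp(-qT) * N(d1) - K * exp(-rT) * N(d2)
N(d1) = 0.12713389; N(d2) = 0.11107002
C = 10.1100 * 0.99850172 * 0.12713389 - 11.1600 * 0.99509736 * 0.11107002 = 0.0499


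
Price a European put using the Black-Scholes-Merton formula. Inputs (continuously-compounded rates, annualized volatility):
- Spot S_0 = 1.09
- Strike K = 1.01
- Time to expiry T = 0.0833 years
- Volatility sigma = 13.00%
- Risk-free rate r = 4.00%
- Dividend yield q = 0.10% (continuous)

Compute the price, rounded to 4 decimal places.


d1 = (ln(S/K) + (r - q + 0.5*sigma^2) * T) / (sigma * sqrt(T)) = 2.13697740
d2 = d1 - sigma * sqrt(T) = 2.09945714
exp(-rT) = 0.99667354; exp(-qT) = 0.99991670
P = K * exp(-rT) * N(-d2) - S_0 * exp(-qT) * N(-d1)
N(-d1) = 0.01629991; N(-d2) = 0.01788831
P = 1.0100 * 0.99667354 * 0.01788831 - 1.0900 * 0.99991670 * 0.01629991 = 0.0002

Answer: Price = 0.0002


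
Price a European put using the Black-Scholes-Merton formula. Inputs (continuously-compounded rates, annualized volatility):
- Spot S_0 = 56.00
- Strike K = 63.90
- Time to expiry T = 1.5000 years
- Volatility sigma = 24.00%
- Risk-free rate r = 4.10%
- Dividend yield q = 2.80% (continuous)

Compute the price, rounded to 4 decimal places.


Answer: Price = 10.3201

Derivation:
d1 = (ln(S/K) + (r - q + 0.5*sigma^2) * T) / (sigma * sqrt(T)) = -0.23565340
d2 = d1 - sigma * sqrt(T) = -0.52959217
exp(-rT) = 0.94035295; exp(-qT) = 0.95886978
P = K * exp(-rT) * N(-d2) - S_0 * exp(-qT) * N(-d1)
N(-d1) = 0.59314918; N(-d2) = 0.70180264
P = 63.9000 * 0.94035295 * 0.70180264 - 56.0000 * 0.95886978 * 0.59314918 = 10.3201


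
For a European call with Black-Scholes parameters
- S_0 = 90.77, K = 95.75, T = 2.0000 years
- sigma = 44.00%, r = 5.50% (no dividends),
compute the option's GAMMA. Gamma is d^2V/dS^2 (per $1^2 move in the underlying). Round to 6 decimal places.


Answer: Gamma = 0.006515

Derivation:
d1 = 0.4020676758; d2 = -0.2201862916
phi(d1) = 0.3679648943; exp(-qT) = 1.0000000000; exp(-rT) = 0.8958341353
Gamma = exp(-qT) * phi(d1) / (S * sigma * sqrt(T)) = 1.0000000000 * 0.3679648943 / (90.7700 * 0.4400 * 1.4142135624) = 0.006515


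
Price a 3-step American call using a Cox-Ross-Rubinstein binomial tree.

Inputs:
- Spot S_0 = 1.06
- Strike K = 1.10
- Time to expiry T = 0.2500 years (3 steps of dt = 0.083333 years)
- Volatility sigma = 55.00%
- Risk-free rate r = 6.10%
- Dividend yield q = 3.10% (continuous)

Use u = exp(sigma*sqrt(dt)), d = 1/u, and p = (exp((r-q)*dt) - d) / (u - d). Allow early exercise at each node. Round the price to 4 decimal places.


dt = T/N = 0.083333
u = exp(sigma*sqrt(dt)) = 1.172070; d = 1/u = 0.853191
p = (exp((r-q)*dt) - d) / (u - d) = 0.468240
Discount per step: exp(-r*dt) = 0.994930
Stock lattice S(k, i) with i counting down-moves:
  k=0: S(0,0) = 1.0600
  k=1: S(1,0) = 1.2424; S(1,1) = 0.9044
  k=2: S(2,0) = 1.4562; S(2,1) = 1.0600; S(2,2) = 0.7716
  k=3: S(3,0) = 1.7067; S(3,1) = 1.2424; S(3,2) = 0.9044; S(3,3) = 0.6583
Terminal payoffs V(N, i) = max(S_T - K, 0):
  V(3,0) = 0.606736; V(3,1) = 0.142394; V(3,2) = 0.000000; V(3,3) = 0.000000
Backward induction: V(k, i) = exp(-r*dt) * [p * V(k+1, i) + (1-p) * V(k+1, i+1)]; then take max(V_cont, immediate exercise) for American.
  V(2,0) = exp(-r*dt) * [p*0.606736 + (1-p)*0.142394] = 0.357993; exercise = 0.356173; V(2,0) = max -> 0.357993
  V(2,1) = exp(-r*dt) * [p*0.142394 + (1-p)*0.000000] = 0.066337; exercise = 0.000000; V(2,1) = max -> 0.066337
  V(2,2) = exp(-r*dt) * [p*0.000000 + (1-p)*0.000000] = 0.000000; exercise = 0.000000; V(2,2) = max -> 0.000000
  V(1,0) = exp(-r*dt) * [p*0.357993 + (1-p)*0.066337] = 0.201873; exercise = 0.142394; V(1,0) = max -> 0.201873
  V(1,1) = exp(-r*dt) * [p*0.066337 + (1-p)*0.000000] = 0.030904; exercise = 0.000000; V(1,1) = max -> 0.030904
  V(0,0) = exp(-r*dt) * [p*0.201873 + (1-p)*0.030904] = 0.110396; exercise = 0.000000; V(0,0) = max -> 0.110396

Answer: Price = V(0,0) = 0.1104


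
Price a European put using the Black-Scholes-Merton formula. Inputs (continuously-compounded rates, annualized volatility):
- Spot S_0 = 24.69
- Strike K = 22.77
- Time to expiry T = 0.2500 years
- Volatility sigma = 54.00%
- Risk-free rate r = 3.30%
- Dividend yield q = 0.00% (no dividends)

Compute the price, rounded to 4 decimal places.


d1 = (ln(S/K) + (r - q + 0.5*sigma^2) * T) / (sigma * sqrt(T)) = 0.46538675
d2 = d1 - sigma * sqrt(T) = 0.19538675
exp(-rT) = 0.99178394; exp(-qT) = 1.00000000
P = K * exp(-rT) * N(-d2) - S_0 * exp(-qT) * N(-d1)
N(-d1) = 0.32082726; N(-d2) = 0.42254509
P = 22.7700 * 0.99178394 * 0.42254509 - 24.6900 * 1.00000000 * 0.32082726 = 1.6211

Answer: Price = 1.6211


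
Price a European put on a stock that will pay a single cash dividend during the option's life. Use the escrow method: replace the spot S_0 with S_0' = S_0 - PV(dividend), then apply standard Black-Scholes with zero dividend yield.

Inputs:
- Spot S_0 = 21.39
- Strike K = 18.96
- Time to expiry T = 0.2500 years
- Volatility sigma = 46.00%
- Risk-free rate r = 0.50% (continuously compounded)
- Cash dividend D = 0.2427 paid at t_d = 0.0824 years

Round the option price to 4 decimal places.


Answer: Price = 0.9358

Derivation:
PV(D) = D * exp(-r * t_d) = 0.2427 * 0.99958808 = 0.24260003
S_0' = S_0 - PV(D) = 21.3900 - 0.24260003 = 21.14739997
d1 = (ln(S_0'/K) + (r + sigma^2/2)*T) / (sigma*sqrt(T)) = 0.59515421
d2 = d1 - sigma*sqrt(T) = 0.36515421
exp(-rT) = 0.99875078
N(-d1) = 0.27587020; N(-d2) = 0.35749815
P = K * exp(-rT) * N(-d2) - S_0' * N(-d1) = 18.9600 * 0.99875078 * 0.35749815 - 21.14739997 * 0.27587020 = 0.9358


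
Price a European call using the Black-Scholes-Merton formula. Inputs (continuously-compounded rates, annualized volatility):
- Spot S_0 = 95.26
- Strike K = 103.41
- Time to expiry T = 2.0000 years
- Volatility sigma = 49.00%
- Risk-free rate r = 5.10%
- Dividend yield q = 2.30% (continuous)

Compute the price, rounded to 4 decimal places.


Answer: Price = 23.7971

Derivation:
d1 = (ln(S/K) + (r - q + 0.5*sigma^2) * T) / (sigma * sqrt(T)) = 0.30883008
d2 = d1 - sigma * sqrt(T) = -0.38413457
exp(-rT) = 0.90302955; exp(-qT) = 0.95504196
C = S_0 * exp(-qT) * N(d1) - K * exp(-rT) * N(d2)
N(d1) = 0.62127461; N(d2) = 0.35043936
C = 95.2600 * 0.95504196 * 0.62127461 - 103.4100 * 0.90302955 * 0.35043936 = 23.7971


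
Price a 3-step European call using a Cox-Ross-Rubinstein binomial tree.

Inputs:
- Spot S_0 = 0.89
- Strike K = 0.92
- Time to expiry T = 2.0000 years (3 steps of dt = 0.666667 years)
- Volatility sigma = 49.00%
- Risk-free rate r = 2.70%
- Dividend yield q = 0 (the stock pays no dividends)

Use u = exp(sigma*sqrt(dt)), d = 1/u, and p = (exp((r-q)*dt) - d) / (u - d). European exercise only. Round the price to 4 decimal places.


dt = T/N = 0.666667
u = exp(sigma*sqrt(dt)) = 1.491949; d = 1/u = 0.670264
p = (exp((r-q)*dt) - d) / (u - d) = 0.423397
Discount per step: exp(-r*dt) = 0.982161
Stock lattice S(k, i) with i counting down-moves:
  k=0: S(0,0) = 0.8900
  k=1: S(1,0) = 1.3278; S(1,1) = 0.5965
  k=2: S(2,0) = 1.9811; S(2,1) = 0.8900; S(2,2) = 0.3998
  k=3: S(3,0) = 2.9556; S(3,1) = 1.3278; S(3,2) = 0.5965; S(3,3) = 0.2680
Terminal payoffs V(N, i) = max(S_T - K, 0):
  V(3,0) = 2.035643; V(3,1) = 0.407835; V(3,2) = 0.000000; V(3,3) = 0.000000
Backward induction: V(k, i) = exp(-r*dt) * [p * V(k+1, i) + (1-p) * V(k+1, i+1)].
  V(2,0) = exp(-r*dt) * [p*2.035643 + (1-p)*0.407835] = 1.077473
  V(2,1) = exp(-r*dt) * [p*0.407835 + (1-p)*0.000000] = 0.169596
  V(2,2) = exp(-r*dt) * [p*0.000000 + (1-p)*0.000000] = 0.000000
  V(1,0) = exp(-r*dt) * [p*1.077473 + (1-p)*0.169596] = 0.544106
  V(1,1) = exp(-r*dt) * [p*0.169596 + (1-p)*0.000000] = 0.070525
  V(0,0) = exp(-r*dt) * [p*0.544106 + (1-p)*0.070525] = 0.266203

Answer: Price = V(0,0) = 0.2662


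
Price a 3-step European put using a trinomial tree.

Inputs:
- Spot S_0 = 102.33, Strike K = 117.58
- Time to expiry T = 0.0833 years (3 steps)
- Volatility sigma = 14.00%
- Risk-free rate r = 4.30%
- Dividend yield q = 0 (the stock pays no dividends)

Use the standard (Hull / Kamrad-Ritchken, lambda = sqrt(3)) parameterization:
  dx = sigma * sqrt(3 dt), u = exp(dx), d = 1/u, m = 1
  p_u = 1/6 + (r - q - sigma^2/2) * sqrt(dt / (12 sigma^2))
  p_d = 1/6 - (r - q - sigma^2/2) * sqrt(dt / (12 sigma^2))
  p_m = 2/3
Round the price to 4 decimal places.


dt = T/N = 0.027767; dx = sigma*sqrt(3*dt) = 0.040406
u = exp(dx) = 1.041234; d = 1/u = 0.960399
p_u = 0.178074, p_m = 0.666667, p_d = 0.155259
Discount per step: exp(-r*dt) = 0.998807
Stock lattice S(k, j) with j the centered position index:
  k=0: S(0,+0) = 102.3300
  k=1: S(1,-1) = 98.2776; S(1,+0) = 102.3300; S(1,+1) = 106.5495
  k=2: S(2,-2) = 94.3857; S(2,-1) = 98.2776; S(2,+0) = 102.3300; S(2,+1) = 106.5495; S(2,+2) = 110.9429
  k=3: S(3,-3) = 90.6480; S(3,-2) = 94.3857; S(3,-1) = 98.2776; S(3,+0) = 102.3300; S(3,+1) = 106.5495; S(3,+2) = 110.9429; S(3,+3) = 115.5175
Terminal payoffs V(N, j) = max(K - S_T, 0):
  V(3,-3) = 26.932027; V(3,-2) = 23.194259; V(3,-1) = 19.302368; V(3,+0) = 15.250000; V(3,+1) = 11.030537; V(3,+2) = 6.637089; V(3,+3) = 2.062482
Backward induction: V(k, j) = exp(-r*dt) * [p_u * V(k+1, j+1) + p_m * V(k+1, j) + p_d * V(k+1, j-1)]
  V(2,-2) = exp(-r*dt) * [p_u*19.302368 + p_m*23.194259 + p_d*26.932027] = 23.053996
  V(2,-1) = exp(-r*dt) * [p_u*15.250000 + p_m*19.302368 + p_d*23.194259] = 19.162107
  V(2,+0) = exp(-r*dt) * [p_u*11.030537 + p_m*15.250000 + p_d*19.302368] = 15.109741
  V(2,+1) = exp(-r*dt) * [p_u*6.637089 + p_m*11.030537 + p_d*15.250000] = 10.890279
  V(2,+2) = exp(-r*dt) * [p_u*2.062482 + p_m*6.637089 + p_d*11.030537] = 6.496833
  V(1,-1) = exp(-r*dt) * [p_u*15.109741 + p_m*19.162107 + p_d*23.053996] = 19.022014
  V(1,+0) = exp(-r*dt) * [p_u*10.890279 + p_m*15.109741 + p_d*19.162107] = 14.969649
  V(1,+1) = exp(-r*dt) * [p_u*6.496833 + p_m*10.890279 + p_d*15.109741] = 10.750189
  V(0,+0) = exp(-r*dt) * [p_u*10.750189 + p_m*14.969649 + p_d*19.022014] = 14.829724

Answer: Price = V(0,0) = 14.8297


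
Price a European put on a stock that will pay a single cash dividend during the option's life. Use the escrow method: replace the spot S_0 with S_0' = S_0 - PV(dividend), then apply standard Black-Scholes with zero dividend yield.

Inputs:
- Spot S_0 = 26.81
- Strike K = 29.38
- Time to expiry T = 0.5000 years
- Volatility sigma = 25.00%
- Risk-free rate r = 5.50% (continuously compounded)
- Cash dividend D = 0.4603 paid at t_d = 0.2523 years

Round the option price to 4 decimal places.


PV(D) = D * exp(-r * t_d) = 0.4603 * 0.98621933 = 0.45395676
S_0' = S_0 - PV(D) = 26.8100 - 0.45395676 = 26.35604324
d1 = (ln(S_0'/K) + (r + sigma^2/2)*T) / (sigma*sqrt(T)) = -0.37047631
d2 = d1 - sigma*sqrt(T) = -0.54725300
exp(-rT) = 0.97287468
N(-d1) = 0.64448619; N(-d2) = 0.70789754
P = K * exp(-rT) * N(-d2) - S_0' * N(-d1) = 29.3800 * 0.97287468 * 0.70789754 - 26.35604324 * 0.64448619 = 3.2478

Answer: Price = 3.2478


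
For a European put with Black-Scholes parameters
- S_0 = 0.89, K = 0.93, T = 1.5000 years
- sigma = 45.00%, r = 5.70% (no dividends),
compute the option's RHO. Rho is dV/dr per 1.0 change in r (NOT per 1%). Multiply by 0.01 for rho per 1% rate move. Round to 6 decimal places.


Answer: Rho = -0.741950

Derivation:
d1 = 0.3509336354; d2 = -0.2002015567
phi(d1) = 0.3751175853; exp(-qT) = 1.0000000000; exp(-rT) = 0.9180531431
N(-d2) = 0.5793385251
Rho = -K*T*exp(-rT)*N(-d2) = -0.9300 * 1.5000 * 0.9180531431 * 0.5793385251 = -0.741950


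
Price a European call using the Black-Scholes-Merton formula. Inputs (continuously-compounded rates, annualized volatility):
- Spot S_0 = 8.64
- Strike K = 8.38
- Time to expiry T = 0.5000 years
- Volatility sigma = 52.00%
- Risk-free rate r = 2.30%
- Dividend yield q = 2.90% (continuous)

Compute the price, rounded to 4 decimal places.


d1 = (ln(S/K) + (r - q + 0.5*sigma^2) * T) / (sigma * sqrt(T)) = 0.25878658
d2 = d1 - sigma * sqrt(T) = -0.10890894
exp(-rT) = 0.98856587; exp(-qT) = 0.98560462
C = S_0 * exp(-qT) * N(d1) - K * exp(-rT) * N(d2)
N(d1) = 0.60210004; N(d2) = 0.45663736
C = 8.6400 * 0.98560462 * 0.60210004 - 8.3800 * 0.98856587 * 0.45663736 = 1.3444

Answer: Price = 1.3444


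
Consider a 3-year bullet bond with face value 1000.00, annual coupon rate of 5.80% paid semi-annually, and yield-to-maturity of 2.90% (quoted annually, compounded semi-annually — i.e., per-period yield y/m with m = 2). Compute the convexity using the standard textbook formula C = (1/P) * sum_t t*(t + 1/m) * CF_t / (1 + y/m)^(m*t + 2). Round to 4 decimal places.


Coupon per period c = face * coupon_rate / m = 29.000000
Periods per year m = 2; per-period yield y/m = 0.014500
Number of cashflows N = 6
Cashflows (t years, CF_t, discount factor 1/(1+y/m)^(m*t), PV):
  t = 0.5000: CF_t = 29.000000, DF = 0.985707, PV = 28.585510
  t = 1.0000: CF_t = 29.000000, DF = 0.971619, PV = 28.176944
  t = 1.5000: CF_t = 29.000000, DF = 0.957732, PV = 27.774218
  t = 2.0000: CF_t = 29.000000, DF = 0.944043, PV = 27.377248
  t = 2.5000: CF_t = 29.000000, DF = 0.930550, PV = 26.985952
  t = 3.0000: CF_t = 1029.000000, DF = 0.917250, PV = 943.850188
Price P = sum_t PV_t = 1082.750060
Convexity numerator sum_t t*(t + 1/m) * CF_t / (1+y/m)^(m*t + 2):
  t = 0.5000: term = 13.887109
  t = 1.0000: term = 41.065872
  t = 1.5000: term = 80.957856
  t = 2.0000: term = 133.001241
  t = 2.5000: term = 196.650431
  t = 3.0000: term = 9629.156891
Convexity = (1/P) * sum = 10094.719400 / 1082.750060 = 9.323222

Answer: Convexity = 9.3232


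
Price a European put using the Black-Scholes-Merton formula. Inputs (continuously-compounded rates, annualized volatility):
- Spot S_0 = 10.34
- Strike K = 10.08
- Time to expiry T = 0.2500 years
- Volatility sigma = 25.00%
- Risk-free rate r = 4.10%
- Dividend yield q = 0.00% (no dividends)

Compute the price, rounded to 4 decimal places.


Answer: Price = 0.3454

Derivation:
d1 = (ln(S/K) + (r - q + 0.5*sigma^2) * T) / (sigma * sqrt(T)) = 0.34823285
d2 = d1 - sigma * sqrt(T) = 0.22323285
exp(-rT) = 0.98980235; exp(-qT) = 1.00000000
P = K * exp(-rT) * N(-d2) - S_0 * exp(-qT) * N(-d1)
N(-d1) = 0.36383266; N(-d2) = 0.41167714
P = 10.0800 * 0.98980235 * 0.41167714 - 10.3400 * 1.00000000 * 0.36383266 = 0.3454


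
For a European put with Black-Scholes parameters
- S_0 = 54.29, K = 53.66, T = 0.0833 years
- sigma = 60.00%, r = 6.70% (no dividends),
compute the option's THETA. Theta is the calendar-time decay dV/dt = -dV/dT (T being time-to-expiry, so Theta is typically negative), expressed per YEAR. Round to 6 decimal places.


d1 = 0.1862171374; d2 = 0.0130467011
phi(d1) = 0.3920848752; exp(-qT) = 1.0000000000; exp(-rT) = 0.9944344454
Theta = -S*exp(-qT)*phi(d1)*sigma/(2*sqrt(T)) + r*K*exp(-rT)*N(-d2) - q*S*exp(-qT)*N(-d1)
N(-d1) = 0.4261372427; N(-d2) = 0.4947952670; sqrt(T) = 0.2886173938
Term 1 = -54.2900 * 1.0000000000 * 0.3920848752 * 0.6000 / (2 * 0.2886173938) = -22.1257848611
Term 2 = 0.0670 * 53.6600 * 0.9944344454 * 0.4947952670 = 1.7689972868
Term 3 = 0 (no dividend yield, q = 0)
Theta = -22.1257848611 + (1.7689972868) + (0.0000000000) = -20.356788

Answer: Theta = -20.356788


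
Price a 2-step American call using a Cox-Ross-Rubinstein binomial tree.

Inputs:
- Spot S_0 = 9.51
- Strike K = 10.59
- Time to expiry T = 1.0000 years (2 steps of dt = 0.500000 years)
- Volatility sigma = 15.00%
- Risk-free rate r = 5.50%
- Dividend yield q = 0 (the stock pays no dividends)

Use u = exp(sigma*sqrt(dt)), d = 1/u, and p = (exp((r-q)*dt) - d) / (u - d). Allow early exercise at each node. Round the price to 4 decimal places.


Answer: Price = V(0,0) = 0.4040

Derivation:
dt = T/N = 0.500000
u = exp(sigma*sqrt(dt)) = 1.111895; d = 1/u = 0.899365
p = (exp((r-q)*dt) - d) / (u - d) = 0.604697
Discount per step: exp(-r*dt) = 0.972875
Stock lattice S(k, i) with i counting down-moves:
  k=0: S(0,0) = 9.5100
  k=1: S(1,0) = 10.5741; S(1,1) = 8.5530
  k=2: S(2,0) = 11.7573; S(2,1) = 9.5100; S(2,2) = 7.6922
Terminal payoffs V(N, i) = max(S_T - K, 0):
  V(2,0) = 1.167319; V(2,1) = 0.000000; V(2,2) = 0.000000
Backward induction: V(k, i) = exp(-r*dt) * [p * V(k+1, i) + (1-p) * V(k+1, i+1)]; then take max(V_cont, immediate exercise) for American.
  V(1,0) = exp(-r*dt) * [p*1.167319 + (1-p)*0.000000] = 0.686727; exercise = 0.000000; V(1,0) = max -> 0.686727
  V(1,1) = exp(-r*dt) * [p*0.000000 + (1-p)*0.000000] = 0.000000; exercise = 0.000000; V(1,1) = max -> 0.000000
  V(0,0) = exp(-r*dt) * [p*0.686727 + (1-p)*0.000000] = 0.403998; exercise = 0.000000; V(0,0) = max -> 0.403998


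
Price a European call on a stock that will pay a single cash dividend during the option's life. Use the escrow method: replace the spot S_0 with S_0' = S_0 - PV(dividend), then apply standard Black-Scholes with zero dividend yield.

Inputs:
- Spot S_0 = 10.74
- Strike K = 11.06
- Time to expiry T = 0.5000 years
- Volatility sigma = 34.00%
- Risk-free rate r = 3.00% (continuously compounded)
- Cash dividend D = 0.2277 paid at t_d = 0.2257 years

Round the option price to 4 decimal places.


Answer: Price = 0.8447

Derivation:
PV(D) = D * exp(-r * t_d) = 0.2277 * 0.99325187 = 0.22616345
S_0' = S_0 - PV(D) = 10.7400 - 0.22616345 = 10.51383655
d1 = (ln(S_0'/K) + (r + sigma^2/2)*T) / (sigma*sqrt(T)) = -0.02804652
d2 = d1 - sigma*sqrt(T) = -0.26846282
exp(-rT) = 0.98511194
N(d1) = 0.48881253; N(d2) = 0.39417154
C = S_0' * N(d1) - K * exp(-rT) * N(d2) = 10.51383655 * 0.48881253 - 11.0600 * 0.98511194 * 0.39417154 = 0.8447


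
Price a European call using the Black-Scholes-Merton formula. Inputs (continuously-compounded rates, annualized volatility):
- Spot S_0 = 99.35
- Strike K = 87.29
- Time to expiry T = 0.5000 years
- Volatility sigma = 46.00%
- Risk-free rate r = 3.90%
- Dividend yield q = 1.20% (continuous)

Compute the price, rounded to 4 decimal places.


Answer: Price = 19.6038

Derivation:
d1 = (ln(S/K) + (r - q + 0.5*sigma^2) * T) / (sigma * sqrt(T)) = 0.60200323
d2 = d1 - sigma * sqrt(T) = 0.27673411
exp(-rT) = 0.98068890; exp(-qT) = 0.99401796
C = S_0 * exp(-qT) * N(d1) - K * exp(-rT) * N(d2)
N(d1) = 0.72641401; N(d2) = 0.60900786
C = 99.3500 * 0.99401796 * 0.72641401 - 87.2900 * 0.98068890 * 0.60900786 = 19.6038


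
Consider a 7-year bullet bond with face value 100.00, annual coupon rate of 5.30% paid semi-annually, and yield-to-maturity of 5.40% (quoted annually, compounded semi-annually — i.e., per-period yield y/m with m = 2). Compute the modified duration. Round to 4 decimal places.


Coupon per period c = face * coupon_rate / m = 2.650000
Periods per year m = 2; per-period yield y/m = 0.027000
Number of cashflows N = 14
Cashflows (t years, CF_t, discount factor 1/(1+y/m)^(m*t), PV):
  t = 0.5000: CF_t = 2.650000, DF = 0.973710, PV = 2.580331
  t = 1.0000: CF_t = 2.650000, DF = 0.948111, PV = 2.512494
  t = 1.5000: CF_t = 2.650000, DF = 0.923185, PV = 2.446440
  t = 2.0000: CF_t = 2.650000, DF = 0.898914, PV = 2.382123
  t = 2.5000: CF_t = 2.650000, DF = 0.875282, PV = 2.319496
  t = 3.0000: CF_t = 2.650000, DF = 0.852270, PV = 2.258516
  t = 3.5000: CF_t = 2.650000, DF = 0.829864, PV = 2.199139
  t = 4.0000: CF_t = 2.650000, DF = 0.808047, PV = 2.141324
  t = 4.5000: CF_t = 2.650000, DF = 0.786803, PV = 2.085028
  t = 5.0000: CF_t = 2.650000, DF = 0.766118, PV = 2.030212
  t = 5.5000: CF_t = 2.650000, DF = 0.745976, PV = 1.976838
  t = 6.0000: CF_t = 2.650000, DF = 0.726365, PV = 1.924866
  t = 6.5000: CF_t = 2.650000, DF = 0.707268, PV = 1.874261
  t = 7.0000: CF_t = 102.650000, DF = 0.688674, PV = 70.692403
Price P = sum_t PV_t = 99.423471
First compute Macaulay numerator sum_t t * PV_t:
  t * PV_t at t = 0.5000: 1.290166
  t * PV_t at t = 1.0000: 2.512494
  t * PV_t at t = 1.5000: 3.669660
  t * PV_t at t = 2.0000: 4.764245
  t * PV_t at t = 2.5000: 5.798740
  t * PV_t at t = 3.0000: 6.775549
  t * PV_t at t = 3.5000: 7.696988
  t * PV_t at t = 4.0000: 8.565295
  t * PV_t at t = 4.5000: 9.382626
  t * PV_t at t = 5.0000: 10.151061
  t * PV_t at t = 5.5000: 10.872607
  t * PV_t at t = 6.0000: 11.549197
  t * PV_t at t = 6.5000: 12.182698
  t * PV_t at t = 7.0000: 494.846820
Macaulay duration D = 590.058144 / 99.423471 = 5.934797
Modified duration = D / (1 + y/m) = 5.934797 / (1 + 0.027000) = 5.778770

Answer: Modified duration = 5.7788


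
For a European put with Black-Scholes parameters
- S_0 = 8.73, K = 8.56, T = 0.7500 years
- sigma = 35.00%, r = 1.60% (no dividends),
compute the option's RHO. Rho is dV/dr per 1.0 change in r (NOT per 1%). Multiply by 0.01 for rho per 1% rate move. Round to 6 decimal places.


d1 = 0.2560224458; d2 = -0.0470864455
phi(d1) = 0.3860793813; exp(-qT) = 1.0000000000; exp(-rT) = 0.9880717129
N(-d2) = 0.5187778349
Rho = -K*T*exp(-rT)*N(-d2) = -8.5600 * 0.7500 * 0.9880717129 * 0.5187778349 = -3.290826

Answer: Rho = -3.290826


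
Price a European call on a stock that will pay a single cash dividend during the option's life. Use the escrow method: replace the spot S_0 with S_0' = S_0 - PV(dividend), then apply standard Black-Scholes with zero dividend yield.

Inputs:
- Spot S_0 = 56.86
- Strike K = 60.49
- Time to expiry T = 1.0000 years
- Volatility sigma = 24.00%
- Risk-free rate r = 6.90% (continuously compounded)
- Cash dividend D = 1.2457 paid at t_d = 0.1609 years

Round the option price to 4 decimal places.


Answer: Price = 4.9487

Derivation:
PV(D) = D * exp(-r * t_d) = 1.2457 * 0.98895930 = 1.23194660
S_0' = S_0 - PV(D) = 56.8600 - 1.23194660 = 55.62805340
d1 = (ln(S_0'/K) + (r + sigma^2/2)*T) / (sigma*sqrt(T)) = 0.05837321
d2 = d1 - sigma*sqrt(T) = -0.18162679
exp(-rT) = 0.93332668
N(d1) = 0.52327432; N(d2) = 0.42793781
C = S_0' * N(d1) - K * exp(-rT) * N(d2) = 55.62805340 * 0.52327432 - 60.4900 * 0.93332668 * 0.42793781 = 4.9487


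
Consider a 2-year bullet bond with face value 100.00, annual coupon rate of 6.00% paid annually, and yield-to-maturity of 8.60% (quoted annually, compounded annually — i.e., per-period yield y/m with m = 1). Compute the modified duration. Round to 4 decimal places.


Coupon per period c = face * coupon_rate / m = 6.000000
Periods per year m = 1; per-period yield y/m = 0.086000
Number of cashflows N = 2
Cashflows (t years, CF_t, discount factor 1/(1+y/m)^(m*t), PV):
  t = 1.0000: CF_t = 6.000000, DF = 0.920810, PV = 5.524862
  t = 2.0000: CF_t = 106.000000, DF = 0.847892, PV = 89.876513
Price P = sum_t PV_t = 95.401375
First compute Macaulay numerator sum_t t * PV_t:
  t * PV_t at t = 1.0000: 5.524862
  t * PV_t at t = 2.0000: 179.753026
Macaulay duration D = 185.277888 / 95.401375 = 1.942088
Modified duration = D / (1 + y/m) = 1.942088 / (1 + 0.086000) = 1.788295

Answer: Modified duration = 1.7883


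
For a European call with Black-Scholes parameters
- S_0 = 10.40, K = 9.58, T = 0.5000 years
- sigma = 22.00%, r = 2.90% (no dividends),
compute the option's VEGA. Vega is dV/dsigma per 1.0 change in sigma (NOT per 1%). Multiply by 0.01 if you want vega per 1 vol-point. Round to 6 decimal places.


d1 = 0.6989314322; d2 = 0.5433679403
phi(d1) = 0.3124874075; exp(-qT) = 1.0000000000; exp(-rT) = 0.9856046187
Vega = S * exp(-qT) * phi(d1) * sqrt(T) = 10.4000 * 1.0000000000 * 0.3124874075 * 0.7071067812 = 2.298004

Answer: Vega = 2.298004


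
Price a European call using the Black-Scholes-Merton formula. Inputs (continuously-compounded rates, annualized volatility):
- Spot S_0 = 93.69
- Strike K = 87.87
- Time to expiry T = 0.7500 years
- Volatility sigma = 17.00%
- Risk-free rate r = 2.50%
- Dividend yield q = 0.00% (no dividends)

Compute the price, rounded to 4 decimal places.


d1 = (ln(S/K) + (r - q + 0.5*sigma^2) * T) / (sigma * sqrt(T)) = 0.63658308
d2 = d1 - sigma * sqrt(T) = 0.48935876
exp(-rT) = 0.98142469; exp(-qT) = 1.00000000
C = S_0 * exp(-qT) * N(d1) - K * exp(-rT) * N(d2)
N(d1) = 0.73780178; N(d2) = 0.68770614
C = 93.6900 * 1.00000000 * 0.73780178 - 87.8700 * 0.98142469 * 0.68770614 = 9.8184

Answer: Price = 9.8184
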